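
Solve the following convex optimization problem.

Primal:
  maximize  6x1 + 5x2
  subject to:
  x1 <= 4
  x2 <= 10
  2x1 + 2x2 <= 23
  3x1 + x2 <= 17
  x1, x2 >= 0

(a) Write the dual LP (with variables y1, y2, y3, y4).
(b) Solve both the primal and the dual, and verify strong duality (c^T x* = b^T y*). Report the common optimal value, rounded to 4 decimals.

The standard primal-dual pair for 'max c^T x s.t. A x <= b, x >= 0' is:
  Dual:  min b^T y  s.t.  A^T y >= c,  y >= 0.

So the dual LP is:
  minimize  4y1 + 10y2 + 23y3 + 17y4
  subject to:
    y1 + 2y3 + 3y4 >= 6
    y2 + 2y3 + y4 >= 5
    y1, y2, y3, y4 >= 0

Solving the primal: x* = (2.75, 8.75).
  primal value c^T x* = 60.25.
Solving the dual: y* = (0, 0, 2.25, 0.5).
  dual value b^T y* = 60.25.
Strong duality: c^T x* = b^T y*. Confirmed.

60.25


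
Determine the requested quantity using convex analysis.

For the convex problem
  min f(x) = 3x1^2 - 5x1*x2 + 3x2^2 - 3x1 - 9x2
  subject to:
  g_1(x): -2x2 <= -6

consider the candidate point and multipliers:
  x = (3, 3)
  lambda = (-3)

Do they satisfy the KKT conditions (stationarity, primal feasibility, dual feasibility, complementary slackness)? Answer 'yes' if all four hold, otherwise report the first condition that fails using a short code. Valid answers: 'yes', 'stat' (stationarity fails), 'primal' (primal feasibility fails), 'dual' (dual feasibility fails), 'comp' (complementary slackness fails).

Gradient of f: grad f(x) = Q x + c = (0, -6)
Constraint values g_i(x) = a_i^T x - b_i:
  g_1((3, 3)) = 0
Stationarity residual: grad f(x) + sum_i lambda_i a_i = (0, 0)
  -> stationarity OK
Primal feasibility (all g_i <= 0): OK
Dual feasibility (all lambda_i >= 0): FAILS
Complementary slackness (lambda_i * g_i(x) = 0 for all i): OK

Verdict: the first failing condition is dual_feasibility -> dual.

dual


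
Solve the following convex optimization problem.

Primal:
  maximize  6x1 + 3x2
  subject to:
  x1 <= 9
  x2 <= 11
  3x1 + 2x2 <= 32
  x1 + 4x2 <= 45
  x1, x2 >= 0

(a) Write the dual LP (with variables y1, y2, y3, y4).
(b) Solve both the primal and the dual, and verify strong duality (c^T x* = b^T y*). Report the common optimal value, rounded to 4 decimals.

The standard primal-dual pair for 'max c^T x s.t. A x <= b, x >= 0' is:
  Dual:  min b^T y  s.t.  A^T y >= c,  y >= 0.

So the dual LP is:
  minimize  9y1 + 11y2 + 32y3 + 45y4
  subject to:
    y1 + 3y3 + y4 >= 6
    y2 + 2y3 + 4y4 >= 3
    y1, y2, y3, y4 >= 0

Solving the primal: x* = (9, 2.5).
  primal value c^T x* = 61.5.
Solving the dual: y* = (1.5, 0, 1.5, 0).
  dual value b^T y* = 61.5.
Strong duality: c^T x* = b^T y*. Confirmed.

61.5


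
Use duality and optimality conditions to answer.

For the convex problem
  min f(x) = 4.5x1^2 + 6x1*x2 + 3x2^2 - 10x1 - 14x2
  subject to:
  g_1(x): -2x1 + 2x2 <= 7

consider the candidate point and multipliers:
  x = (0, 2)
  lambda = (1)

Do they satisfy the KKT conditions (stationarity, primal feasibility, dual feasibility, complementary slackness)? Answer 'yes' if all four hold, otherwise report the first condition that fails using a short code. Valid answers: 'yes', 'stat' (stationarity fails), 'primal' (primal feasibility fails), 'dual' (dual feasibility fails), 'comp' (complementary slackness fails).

Gradient of f: grad f(x) = Q x + c = (2, -2)
Constraint values g_i(x) = a_i^T x - b_i:
  g_1((0, 2)) = -3
Stationarity residual: grad f(x) + sum_i lambda_i a_i = (0, 0)
  -> stationarity OK
Primal feasibility (all g_i <= 0): OK
Dual feasibility (all lambda_i >= 0): OK
Complementary slackness (lambda_i * g_i(x) = 0 for all i): FAILS

Verdict: the first failing condition is complementary_slackness -> comp.

comp


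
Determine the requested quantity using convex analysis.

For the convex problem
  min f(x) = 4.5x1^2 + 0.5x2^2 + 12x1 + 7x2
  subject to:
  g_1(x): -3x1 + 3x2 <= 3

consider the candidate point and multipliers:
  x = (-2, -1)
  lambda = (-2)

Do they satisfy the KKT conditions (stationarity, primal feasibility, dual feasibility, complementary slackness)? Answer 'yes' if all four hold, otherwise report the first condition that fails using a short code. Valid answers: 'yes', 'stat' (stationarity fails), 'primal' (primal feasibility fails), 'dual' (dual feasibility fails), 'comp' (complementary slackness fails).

Gradient of f: grad f(x) = Q x + c = (-6, 6)
Constraint values g_i(x) = a_i^T x - b_i:
  g_1((-2, -1)) = 0
Stationarity residual: grad f(x) + sum_i lambda_i a_i = (0, 0)
  -> stationarity OK
Primal feasibility (all g_i <= 0): OK
Dual feasibility (all lambda_i >= 0): FAILS
Complementary slackness (lambda_i * g_i(x) = 0 for all i): OK

Verdict: the first failing condition is dual_feasibility -> dual.

dual


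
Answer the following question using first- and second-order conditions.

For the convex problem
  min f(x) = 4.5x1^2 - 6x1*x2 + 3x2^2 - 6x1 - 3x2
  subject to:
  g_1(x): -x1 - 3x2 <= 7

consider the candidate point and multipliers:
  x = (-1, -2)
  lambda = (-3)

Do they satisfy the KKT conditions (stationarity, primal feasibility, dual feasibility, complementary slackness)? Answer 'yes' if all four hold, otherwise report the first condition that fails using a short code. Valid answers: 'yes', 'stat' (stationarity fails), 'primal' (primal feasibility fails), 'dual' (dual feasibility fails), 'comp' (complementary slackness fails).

Gradient of f: grad f(x) = Q x + c = (-3, -9)
Constraint values g_i(x) = a_i^T x - b_i:
  g_1((-1, -2)) = 0
Stationarity residual: grad f(x) + sum_i lambda_i a_i = (0, 0)
  -> stationarity OK
Primal feasibility (all g_i <= 0): OK
Dual feasibility (all lambda_i >= 0): FAILS
Complementary slackness (lambda_i * g_i(x) = 0 for all i): OK

Verdict: the first failing condition is dual_feasibility -> dual.

dual


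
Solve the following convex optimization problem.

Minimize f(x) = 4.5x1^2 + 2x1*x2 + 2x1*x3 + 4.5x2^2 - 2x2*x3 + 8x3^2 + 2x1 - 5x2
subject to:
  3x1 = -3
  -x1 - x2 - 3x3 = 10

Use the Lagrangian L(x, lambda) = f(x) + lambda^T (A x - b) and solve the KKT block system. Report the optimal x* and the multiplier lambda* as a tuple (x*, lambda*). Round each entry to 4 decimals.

Form the Lagrangian:
  L(x, lambda) = (1/2) x^T Q x + c^T x + lambda^T (A x - b)
Stationarity (grad_x L = 0): Q x + c + A^T lambda = 0.
Primal feasibility: A x = b.

This gives the KKT block system:
  [ Q   A^T ] [ x     ]   [-c ]
  [ A    0  ] [ lambda ] = [ b ]

Solving the linear system:
  x*      = (-1, -1.2936, -2.5688)
  lambda* = (0.4067, -13.5046)
  f(x*)   = 70.367

x* = (-1, -1.2936, -2.5688), lambda* = (0.4067, -13.5046)


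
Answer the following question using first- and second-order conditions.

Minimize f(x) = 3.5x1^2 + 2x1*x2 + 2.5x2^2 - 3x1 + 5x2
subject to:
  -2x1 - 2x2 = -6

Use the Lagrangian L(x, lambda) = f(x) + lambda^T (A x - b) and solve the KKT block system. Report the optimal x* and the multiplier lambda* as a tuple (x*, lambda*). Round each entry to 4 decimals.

Form the Lagrangian:
  L(x, lambda) = (1/2) x^T Q x + c^T x + lambda^T (A x - b)
Stationarity (grad_x L = 0): Q x + c + A^T lambda = 0.
Primal feasibility: A x = b.

This gives the KKT block system:
  [ Q   A^T ] [ x     ]   [-c ]
  [ A    0  ] [ lambda ] = [ b ]

Solving the linear system:
  x*      = (2.125, 0.875)
  lambda* = (6.8125)
  f(x*)   = 19.4375

x* = (2.125, 0.875), lambda* = (6.8125)


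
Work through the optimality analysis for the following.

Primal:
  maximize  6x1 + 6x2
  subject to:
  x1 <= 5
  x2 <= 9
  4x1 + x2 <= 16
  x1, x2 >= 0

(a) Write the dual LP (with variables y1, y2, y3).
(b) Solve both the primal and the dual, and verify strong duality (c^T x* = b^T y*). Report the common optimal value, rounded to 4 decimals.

The standard primal-dual pair for 'max c^T x s.t. A x <= b, x >= 0' is:
  Dual:  min b^T y  s.t.  A^T y >= c,  y >= 0.

So the dual LP is:
  minimize  5y1 + 9y2 + 16y3
  subject to:
    y1 + 4y3 >= 6
    y2 + y3 >= 6
    y1, y2, y3 >= 0

Solving the primal: x* = (1.75, 9).
  primal value c^T x* = 64.5.
Solving the dual: y* = (0, 4.5, 1.5).
  dual value b^T y* = 64.5.
Strong duality: c^T x* = b^T y*. Confirmed.

64.5


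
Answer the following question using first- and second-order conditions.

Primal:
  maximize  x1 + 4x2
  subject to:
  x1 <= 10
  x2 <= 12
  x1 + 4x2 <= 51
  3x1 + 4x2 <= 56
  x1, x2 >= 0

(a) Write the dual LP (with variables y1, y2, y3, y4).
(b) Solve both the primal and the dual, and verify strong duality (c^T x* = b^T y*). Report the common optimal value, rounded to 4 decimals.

The standard primal-dual pair for 'max c^T x s.t. A x <= b, x >= 0' is:
  Dual:  min b^T y  s.t.  A^T y >= c,  y >= 0.

So the dual LP is:
  minimize  10y1 + 12y2 + 51y3 + 56y4
  subject to:
    y1 + y3 + 3y4 >= 1
    y2 + 4y3 + 4y4 >= 4
    y1, y2, y3, y4 >= 0

Solving the primal: x* = (2.6667, 12).
  primal value c^T x* = 50.6667.
Solving the dual: y* = (0, 2.6667, 0, 0.3333).
  dual value b^T y* = 50.6667.
Strong duality: c^T x* = b^T y*. Confirmed.

50.6667


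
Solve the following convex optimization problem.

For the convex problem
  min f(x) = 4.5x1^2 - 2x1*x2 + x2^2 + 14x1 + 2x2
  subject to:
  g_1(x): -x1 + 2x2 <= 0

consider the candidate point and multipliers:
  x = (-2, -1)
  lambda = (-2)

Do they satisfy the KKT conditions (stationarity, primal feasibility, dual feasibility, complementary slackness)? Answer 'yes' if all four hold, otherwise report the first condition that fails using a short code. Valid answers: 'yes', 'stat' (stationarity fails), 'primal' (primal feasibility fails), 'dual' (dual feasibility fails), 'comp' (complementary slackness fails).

Gradient of f: grad f(x) = Q x + c = (-2, 4)
Constraint values g_i(x) = a_i^T x - b_i:
  g_1((-2, -1)) = 0
Stationarity residual: grad f(x) + sum_i lambda_i a_i = (0, 0)
  -> stationarity OK
Primal feasibility (all g_i <= 0): OK
Dual feasibility (all lambda_i >= 0): FAILS
Complementary slackness (lambda_i * g_i(x) = 0 for all i): OK

Verdict: the first failing condition is dual_feasibility -> dual.

dual


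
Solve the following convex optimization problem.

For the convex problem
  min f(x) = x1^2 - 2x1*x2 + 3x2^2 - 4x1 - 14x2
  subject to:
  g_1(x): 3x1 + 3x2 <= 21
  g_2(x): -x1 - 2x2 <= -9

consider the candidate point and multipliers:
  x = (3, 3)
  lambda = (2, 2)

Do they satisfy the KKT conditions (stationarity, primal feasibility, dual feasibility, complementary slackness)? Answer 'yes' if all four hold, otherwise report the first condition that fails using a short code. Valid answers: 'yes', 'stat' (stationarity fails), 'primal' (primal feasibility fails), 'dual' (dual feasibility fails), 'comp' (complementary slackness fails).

Gradient of f: grad f(x) = Q x + c = (-4, -2)
Constraint values g_i(x) = a_i^T x - b_i:
  g_1((3, 3)) = -3
  g_2((3, 3)) = 0
Stationarity residual: grad f(x) + sum_i lambda_i a_i = (0, 0)
  -> stationarity OK
Primal feasibility (all g_i <= 0): OK
Dual feasibility (all lambda_i >= 0): OK
Complementary slackness (lambda_i * g_i(x) = 0 for all i): FAILS

Verdict: the first failing condition is complementary_slackness -> comp.

comp


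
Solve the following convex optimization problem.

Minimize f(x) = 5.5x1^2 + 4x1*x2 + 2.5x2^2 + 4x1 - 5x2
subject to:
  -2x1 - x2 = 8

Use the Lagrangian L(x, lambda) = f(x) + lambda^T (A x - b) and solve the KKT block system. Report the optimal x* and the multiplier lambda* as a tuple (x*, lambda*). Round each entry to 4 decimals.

Form the Lagrangian:
  L(x, lambda) = (1/2) x^T Q x + c^T x + lambda^T (A x - b)
Stationarity (grad_x L = 0): Q x + c + A^T lambda = 0.
Primal feasibility: A x = b.

This gives the KKT block system:
  [ Q   A^T ] [ x     ]   [-c ]
  [ A    0  ] [ lambda ] = [ b ]

Solving the linear system:
  x*      = (-4.1333, 0.2667)
  lambda* = (-20.2)
  f(x*)   = 71.8667

x* = (-4.1333, 0.2667), lambda* = (-20.2)


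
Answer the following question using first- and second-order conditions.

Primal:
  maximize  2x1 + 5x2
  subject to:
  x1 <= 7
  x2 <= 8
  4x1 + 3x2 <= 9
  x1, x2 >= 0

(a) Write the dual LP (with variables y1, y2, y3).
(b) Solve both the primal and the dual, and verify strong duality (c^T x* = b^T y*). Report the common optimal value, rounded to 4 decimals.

The standard primal-dual pair for 'max c^T x s.t. A x <= b, x >= 0' is:
  Dual:  min b^T y  s.t.  A^T y >= c,  y >= 0.

So the dual LP is:
  minimize  7y1 + 8y2 + 9y3
  subject to:
    y1 + 4y3 >= 2
    y2 + 3y3 >= 5
    y1, y2, y3 >= 0

Solving the primal: x* = (0, 3).
  primal value c^T x* = 15.
Solving the dual: y* = (0, 0, 1.6667).
  dual value b^T y* = 15.
Strong duality: c^T x* = b^T y*. Confirmed.

15


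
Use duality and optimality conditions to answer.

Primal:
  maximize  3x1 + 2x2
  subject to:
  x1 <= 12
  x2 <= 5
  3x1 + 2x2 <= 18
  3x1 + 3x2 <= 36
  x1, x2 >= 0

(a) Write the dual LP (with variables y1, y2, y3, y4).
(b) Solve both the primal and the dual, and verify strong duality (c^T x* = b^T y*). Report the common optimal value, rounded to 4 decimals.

The standard primal-dual pair for 'max c^T x s.t. A x <= b, x >= 0' is:
  Dual:  min b^T y  s.t.  A^T y >= c,  y >= 0.

So the dual LP is:
  minimize  12y1 + 5y2 + 18y3 + 36y4
  subject to:
    y1 + 3y3 + 3y4 >= 3
    y2 + 2y3 + 3y4 >= 2
    y1, y2, y3, y4 >= 0

Solving the primal: x* = (6, 0).
  primal value c^T x* = 18.
Solving the dual: y* = (0, 0, 1, 0).
  dual value b^T y* = 18.
Strong duality: c^T x* = b^T y*. Confirmed.

18


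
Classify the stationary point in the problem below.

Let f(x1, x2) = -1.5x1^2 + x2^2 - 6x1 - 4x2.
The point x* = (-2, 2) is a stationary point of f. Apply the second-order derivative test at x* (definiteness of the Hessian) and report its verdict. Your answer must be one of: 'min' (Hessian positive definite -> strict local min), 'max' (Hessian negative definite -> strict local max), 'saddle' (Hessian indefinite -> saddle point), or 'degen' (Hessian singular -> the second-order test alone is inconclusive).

Compute the Hessian H = grad^2 f:
  H = [[-3, 0], [0, 2]]
Verify stationarity: grad f(x*) = H x* + g = (0, 0).
Eigenvalues of H: -3, 2.
Eigenvalues have mixed signs, so H is indefinite -> x* is a saddle point.

saddle


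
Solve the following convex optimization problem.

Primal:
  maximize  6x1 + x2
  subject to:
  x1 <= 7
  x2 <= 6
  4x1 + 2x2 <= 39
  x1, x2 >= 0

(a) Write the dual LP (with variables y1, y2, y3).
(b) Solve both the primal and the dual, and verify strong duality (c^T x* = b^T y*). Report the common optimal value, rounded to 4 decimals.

The standard primal-dual pair for 'max c^T x s.t. A x <= b, x >= 0' is:
  Dual:  min b^T y  s.t.  A^T y >= c,  y >= 0.

So the dual LP is:
  minimize  7y1 + 6y2 + 39y3
  subject to:
    y1 + 4y3 >= 6
    y2 + 2y3 >= 1
    y1, y2, y3 >= 0

Solving the primal: x* = (7, 5.5).
  primal value c^T x* = 47.5.
Solving the dual: y* = (4, 0, 0.5).
  dual value b^T y* = 47.5.
Strong duality: c^T x* = b^T y*. Confirmed.

47.5


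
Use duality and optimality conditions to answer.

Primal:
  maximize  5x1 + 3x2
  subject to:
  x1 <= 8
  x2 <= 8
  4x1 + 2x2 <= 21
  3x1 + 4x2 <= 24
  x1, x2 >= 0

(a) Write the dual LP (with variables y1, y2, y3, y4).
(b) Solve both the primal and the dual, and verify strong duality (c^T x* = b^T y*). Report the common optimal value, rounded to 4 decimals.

The standard primal-dual pair for 'max c^T x s.t. A x <= b, x >= 0' is:
  Dual:  min b^T y  s.t.  A^T y >= c,  y >= 0.

So the dual LP is:
  minimize  8y1 + 8y2 + 21y3 + 24y4
  subject to:
    y1 + 4y3 + 3y4 >= 5
    y2 + 2y3 + 4y4 >= 3
    y1, y2, y3, y4 >= 0

Solving the primal: x* = (3.6, 3.3).
  primal value c^T x* = 27.9.
Solving the dual: y* = (0, 0, 1.1, 0.2).
  dual value b^T y* = 27.9.
Strong duality: c^T x* = b^T y*. Confirmed.

27.9


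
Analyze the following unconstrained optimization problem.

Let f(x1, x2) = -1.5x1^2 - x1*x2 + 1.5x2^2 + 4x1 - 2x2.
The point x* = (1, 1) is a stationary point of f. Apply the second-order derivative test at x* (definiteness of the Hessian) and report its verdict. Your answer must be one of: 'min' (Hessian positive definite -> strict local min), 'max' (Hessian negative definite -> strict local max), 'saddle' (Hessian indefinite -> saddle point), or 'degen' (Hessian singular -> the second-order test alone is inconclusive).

Compute the Hessian H = grad^2 f:
  H = [[-3, -1], [-1, 3]]
Verify stationarity: grad f(x*) = H x* + g = (0, 0).
Eigenvalues of H: -3.1623, 3.1623.
Eigenvalues have mixed signs, so H is indefinite -> x* is a saddle point.

saddle


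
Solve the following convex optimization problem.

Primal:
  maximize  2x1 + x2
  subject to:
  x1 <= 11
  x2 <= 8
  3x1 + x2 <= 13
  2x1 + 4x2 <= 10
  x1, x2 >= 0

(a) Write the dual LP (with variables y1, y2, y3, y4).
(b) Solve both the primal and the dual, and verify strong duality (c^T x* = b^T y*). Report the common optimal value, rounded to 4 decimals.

The standard primal-dual pair for 'max c^T x s.t. A x <= b, x >= 0' is:
  Dual:  min b^T y  s.t.  A^T y >= c,  y >= 0.

So the dual LP is:
  minimize  11y1 + 8y2 + 13y3 + 10y4
  subject to:
    y1 + 3y3 + 2y4 >= 2
    y2 + y3 + 4y4 >= 1
    y1, y2, y3, y4 >= 0

Solving the primal: x* = (4.2, 0.4).
  primal value c^T x* = 8.8.
Solving the dual: y* = (0, 0, 0.6, 0.1).
  dual value b^T y* = 8.8.
Strong duality: c^T x* = b^T y*. Confirmed.

8.8


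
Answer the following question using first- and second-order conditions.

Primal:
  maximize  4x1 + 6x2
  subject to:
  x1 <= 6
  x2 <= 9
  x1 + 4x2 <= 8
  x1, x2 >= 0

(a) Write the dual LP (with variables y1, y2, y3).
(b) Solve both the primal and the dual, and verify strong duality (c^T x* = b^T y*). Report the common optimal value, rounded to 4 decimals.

The standard primal-dual pair for 'max c^T x s.t. A x <= b, x >= 0' is:
  Dual:  min b^T y  s.t.  A^T y >= c,  y >= 0.

So the dual LP is:
  minimize  6y1 + 9y2 + 8y3
  subject to:
    y1 + y3 >= 4
    y2 + 4y3 >= 6
    y1, y2, y3 >= 0

Solving the primal: x* = (6, 0.5).
  primal value c^T x* = 27.
Solving the dual: y* = (2.5, 0, 1.5).
  dual value b^T y* = 27.
Strong duality: c^T x* = b^T y*. Confirmed.

27


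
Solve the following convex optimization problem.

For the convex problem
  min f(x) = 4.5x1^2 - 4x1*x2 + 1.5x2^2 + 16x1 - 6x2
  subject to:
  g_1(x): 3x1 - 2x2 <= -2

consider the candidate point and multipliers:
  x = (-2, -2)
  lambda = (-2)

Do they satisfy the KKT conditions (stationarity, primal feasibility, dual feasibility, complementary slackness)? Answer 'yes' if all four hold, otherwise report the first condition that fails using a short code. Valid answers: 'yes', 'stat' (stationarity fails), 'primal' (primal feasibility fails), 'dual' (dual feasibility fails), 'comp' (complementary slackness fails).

Gradient of f: grad f(x) = Q x + c = (6, -4)
Constraint values g_i(x) = a_i^T x - b_i:
  g_1((-2, -2)) = 0
Stationarity residual: grad f(x) + sum_i lambda_i a_i = (0, 0)
  -> stationarity OK
Primal feasibility (all g_i <= 0): OK
Dual feasibility (all lambda_i >= 0): FAILS
Complementary slackness (lambda_i * g_i(x) = 0 for all i): OK

Verdict: the first failing condition is dual_feasibility -> dual.

dual


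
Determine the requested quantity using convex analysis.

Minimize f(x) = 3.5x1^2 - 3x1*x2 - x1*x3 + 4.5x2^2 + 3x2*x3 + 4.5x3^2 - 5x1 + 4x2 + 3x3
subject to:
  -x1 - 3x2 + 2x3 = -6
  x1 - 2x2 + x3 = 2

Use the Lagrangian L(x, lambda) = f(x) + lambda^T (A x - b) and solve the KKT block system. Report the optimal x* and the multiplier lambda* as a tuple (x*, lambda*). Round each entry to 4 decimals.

Form the Lagrangian:
  L(x, lambda) = (1/2) x^T Q x + c^T x + lambda^T (A x - b)
Stationarity (grad_x L = 0): Q x + c + A^T lambda = 0.
Primal feasibility: A x = b.

This gives the KKT block system:
  [ Q   A^T ] [ x     ]   [-c ]
  [ A    0  ] [ lambda ] = [ b ]

Solving the linear system:
  x*      = (3.5253, 0.576, -0.3733)
  lambda* = (6.8267, -11.496)
  f(x*)   = 23.7547

x* = (3.5253, 0.576, -0.3733), lambda* = (6.8267, -11.496)


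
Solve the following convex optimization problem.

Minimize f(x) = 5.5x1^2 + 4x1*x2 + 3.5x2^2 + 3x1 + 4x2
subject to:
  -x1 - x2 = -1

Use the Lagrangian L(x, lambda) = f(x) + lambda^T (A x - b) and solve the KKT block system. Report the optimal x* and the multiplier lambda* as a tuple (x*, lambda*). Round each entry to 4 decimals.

Form the Lagrangian:
  L(x, lambda) = (1/2) x^T Q x + c^T x + lambda^T (A x - b)
Stationarity (grad_x L = 0): Q x + c + A^T lambda = 0.
Primal feasibility: A x = b.

This gives the KKT block system:
  [ Q   A^T ] [ x     ]   [-c ]
  [ A    0  ] [ lambda ] = [ b ]

Solving the linear system:
  x*      = (0.4, 0.6)
  lambda* = (9.8)
  f(x*)   = 6.7

x* = (0.4, 0.6), lambda* = (9.8)


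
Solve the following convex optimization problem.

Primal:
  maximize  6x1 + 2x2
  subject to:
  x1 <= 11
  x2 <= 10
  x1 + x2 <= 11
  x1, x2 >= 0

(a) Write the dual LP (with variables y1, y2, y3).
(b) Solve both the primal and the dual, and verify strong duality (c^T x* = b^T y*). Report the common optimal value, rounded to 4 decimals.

The standard primal-dual pair for 'max c^T x s.t. A x <= b, x >= 0' is:
  Dual:  min b^T y  s.t.  A^T y >= c,  y >= 0.

So the dual LP is:
  minimize  11y1 + 10y2 + 11y3
  subject to:
    y1 + y3 >= 6
    y2 + y3 >= 2
    y1, y2, y3 >= 0

Solving the primal: x* = (11, 0).
  primal value c^T x* = 66.
Solving the dual: y* = (4, 0, 2).
  dual value b^T y* = 66.
Strong duality: c^T x* = b^T y*. Confirmed.

66


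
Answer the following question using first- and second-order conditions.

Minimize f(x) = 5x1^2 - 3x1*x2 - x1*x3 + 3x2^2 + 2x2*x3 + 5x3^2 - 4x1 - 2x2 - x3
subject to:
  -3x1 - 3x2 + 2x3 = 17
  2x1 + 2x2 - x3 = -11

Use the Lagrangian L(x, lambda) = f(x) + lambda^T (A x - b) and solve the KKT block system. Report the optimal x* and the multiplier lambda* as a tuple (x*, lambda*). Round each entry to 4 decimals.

Form the Lagrangian:
  L(x, lambda) = (1/2) x^T Q x + c^T x + lambda^T (A x - b)
Stationarity (grad_x L = 0): Q x + c + A^T lambda = 0.
Primal feasibility: A x = b.

This gives the KKT block system:
  [ Q   A^T ] [ x     ]   [-c ]
  [ A    0  ] [ lambda ] = [ b ]

Solving the linear system:
  x*      = (-1.8182, -3.1818, 1)
  lambda* = (4.7273, 13.9091)
  f(x*)   = 42.6364

x* = (-1.8182, -3.1818, 1), lambda* = (4.7273, 13.9091)


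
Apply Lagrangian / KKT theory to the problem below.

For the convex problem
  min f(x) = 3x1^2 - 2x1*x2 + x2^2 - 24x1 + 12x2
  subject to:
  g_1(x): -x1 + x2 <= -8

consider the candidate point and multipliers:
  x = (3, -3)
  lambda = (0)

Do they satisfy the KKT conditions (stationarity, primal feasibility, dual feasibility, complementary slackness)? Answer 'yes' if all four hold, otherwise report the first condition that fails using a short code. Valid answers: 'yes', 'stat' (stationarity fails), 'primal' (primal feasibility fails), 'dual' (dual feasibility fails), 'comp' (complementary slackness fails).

Gradient of f: grad f(x) = Q x + c = (0, 0)
Constraint values g_i(x) = a_i^T x - b_i:
  g_1((3, -3)) = 2
Stationarity residual: grad f(x) + sum_i lambda_i a_i = (0, 0)
  -> stationarity OK
Primal feasibility (all g_i <= 0): FAILS
Dual feasibility (all lambda_i >= 0): OK
Complementary slackness (lambda_i * g_i(x) = 0 for all i): OK

Verdict: the first failing condition is primal_feasibility -> primal.

primal


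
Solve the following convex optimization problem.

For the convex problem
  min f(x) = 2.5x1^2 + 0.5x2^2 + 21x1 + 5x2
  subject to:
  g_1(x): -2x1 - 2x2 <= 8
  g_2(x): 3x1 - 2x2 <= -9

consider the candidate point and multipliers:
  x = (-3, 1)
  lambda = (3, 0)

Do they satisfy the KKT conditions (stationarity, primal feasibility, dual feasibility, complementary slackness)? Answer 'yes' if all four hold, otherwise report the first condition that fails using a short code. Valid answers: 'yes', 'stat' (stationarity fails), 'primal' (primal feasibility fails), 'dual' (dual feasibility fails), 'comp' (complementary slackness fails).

Gradient of f: grad f(x) = Q x + c = (6, 6)
Constraint values g_i(x) = a_i^T x - b_i:
  g_1((-3, 1)) = -4
  g_2((-3, 1)) = -2
Stationarity residual: grad f(x) + sum_i lambda_i a_i = (0, 0)
  -> stationarity OK
Primal feasibility (all g_i <= 0): OK
Dual feasibility (all lambda_i >= 0): OK
Complementary slackness (lambda_i * g_i(x) = 0 for all i): FAILS

Verdict: the first failing condition is complementary_slackness -> comp.

comp


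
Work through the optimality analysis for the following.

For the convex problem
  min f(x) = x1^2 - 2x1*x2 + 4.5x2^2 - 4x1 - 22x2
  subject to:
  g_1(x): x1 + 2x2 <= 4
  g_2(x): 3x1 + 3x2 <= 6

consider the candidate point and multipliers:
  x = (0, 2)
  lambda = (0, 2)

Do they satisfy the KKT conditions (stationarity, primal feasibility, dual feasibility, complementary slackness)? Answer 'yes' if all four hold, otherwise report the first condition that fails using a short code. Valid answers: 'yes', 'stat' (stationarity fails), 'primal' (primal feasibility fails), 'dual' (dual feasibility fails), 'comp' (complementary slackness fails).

Gradient of f: grad f(x) = Q x + c = (-8, -4)
Constraint values g_i(x) = a_i^T x - b_i:
  g_1((0, 2)) = 0
  g_2((0, 2)) = 0
Stationarity residual: grad f(x) + sum_i lambda_i a_i = (-2, 2)
  -> stationarity FAILS
Primal feasibility (all g_i <= 0): OK
Dual feasibility (all lambda_i >= 0): OK
Complementary slackness (lambda_i * g_i(x) = 0 for all i): OK

Verdict: the first failing condition is stationarity -> stat.

stat


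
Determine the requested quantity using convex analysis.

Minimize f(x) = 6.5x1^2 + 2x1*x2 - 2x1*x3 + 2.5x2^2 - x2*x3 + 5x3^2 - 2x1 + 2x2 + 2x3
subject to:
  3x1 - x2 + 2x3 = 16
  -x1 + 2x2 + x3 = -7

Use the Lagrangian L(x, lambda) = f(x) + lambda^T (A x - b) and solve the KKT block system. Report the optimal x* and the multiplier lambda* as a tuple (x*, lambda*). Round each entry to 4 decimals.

Form the Lagrangian:
  L(x, lambda) = (1/2) x^T Q x + c^T x + lambda^T (A x - b)
Stationarity (grad_x L = 0): Q x + c + A^T lambda = 0.
Primal feasibility: A x = b.

This gives the KKT block system:
  [ Q   A^T ] [ x     ]   [-c ]
  [ A    0  ] [ lambda ] = [ b ]

Solving the linear system:
  x*      = (3.0263, -2.9737, 1.9737)
  lambda* = (-9.2211, -0.2158)
  f(x*)   = 68.9868

x* = (3.0263, -2.9737, 1.9737), lambda* = (-9.2211, -0.2158)


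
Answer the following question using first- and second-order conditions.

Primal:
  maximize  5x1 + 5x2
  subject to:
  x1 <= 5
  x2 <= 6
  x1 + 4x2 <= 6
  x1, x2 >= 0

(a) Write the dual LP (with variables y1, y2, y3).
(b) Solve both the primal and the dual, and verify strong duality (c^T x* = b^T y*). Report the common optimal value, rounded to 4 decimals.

The standard primal-dual pair for 'max c^T x s.t. A x <= b, x >= 0' is:
  Dual:  min b^T y  s.t.  A^T y >= c,  y >= 0.

So the dual LP is:
  minimize  5y1 + 6y2 + 6y3
  subject to:
    y1 + y3 >= 5
    y2 + 4y3 >= 5
    y1, y2, y3 >= 0

Solving the primal: x* = (5, 0.25).
  primal value c^T x* = 26.25.
Solving the dual: y* = (3.75, 0, 1.25).
  dual value b^T y* = 26.25.
Strong duality: c^T x* = b^T y*. Confirmed.

26.25


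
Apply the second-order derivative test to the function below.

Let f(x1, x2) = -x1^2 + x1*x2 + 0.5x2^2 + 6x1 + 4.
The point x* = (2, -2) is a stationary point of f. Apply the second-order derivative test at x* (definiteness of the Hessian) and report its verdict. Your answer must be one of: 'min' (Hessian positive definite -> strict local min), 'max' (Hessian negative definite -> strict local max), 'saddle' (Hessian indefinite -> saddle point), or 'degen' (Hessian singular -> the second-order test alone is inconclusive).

Compute the Hessian H = grad^2 f:
  H = [[-2, 1], [1, 1]]
Verify stationarity: grad f(x*) = H x* + g = (0, 0).
Eigenvalues of H: -2.3028, 1.3028.
Eigenvalues have mixed signs, so H is indefinite -> x* is a saddle point.

saddle


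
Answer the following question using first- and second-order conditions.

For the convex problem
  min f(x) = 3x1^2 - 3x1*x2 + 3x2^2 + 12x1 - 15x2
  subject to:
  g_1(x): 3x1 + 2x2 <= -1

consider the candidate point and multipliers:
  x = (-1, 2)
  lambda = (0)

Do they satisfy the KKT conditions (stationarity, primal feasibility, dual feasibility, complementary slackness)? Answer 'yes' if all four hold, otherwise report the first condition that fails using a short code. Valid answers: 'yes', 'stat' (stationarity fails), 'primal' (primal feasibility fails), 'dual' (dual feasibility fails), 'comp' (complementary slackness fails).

Gradient of f: grad f(x) = Q x + c = (0, 0)
Constraint values g_i(x) = a_i^T x - b_i:
  g_1((-1, 2)) = 2
Stationarity residual: grad f(x) + sum_i lambda_i a_i = (0, 0)
  -> stationarity OK
Primal feasibility (all g_i <= 0): FAILS
Dual feasibility (all lambda_i >= 0): OK
Complementary slackness (lambda_i * g_i(x) = 0 for all i): OK

Verdict: the first failing condition is primal_feasibility -> primal.

primal


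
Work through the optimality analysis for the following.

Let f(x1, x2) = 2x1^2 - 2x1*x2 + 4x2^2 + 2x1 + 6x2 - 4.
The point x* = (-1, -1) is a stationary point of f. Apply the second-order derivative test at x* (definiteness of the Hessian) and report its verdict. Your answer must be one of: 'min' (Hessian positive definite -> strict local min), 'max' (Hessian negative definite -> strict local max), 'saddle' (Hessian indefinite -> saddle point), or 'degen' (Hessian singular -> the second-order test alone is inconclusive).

Compute the Hessian H = grad^2 f:
  H = [[4, -2], [-2, 8]]
Verify stationarity: grad f(x*) = H x* + g = (0, 0).
Eigenvalues of H: 3.1716, 8.8284.
Both eigenvalues > 0, so H is positive definite -> x* is a strict local min.

min


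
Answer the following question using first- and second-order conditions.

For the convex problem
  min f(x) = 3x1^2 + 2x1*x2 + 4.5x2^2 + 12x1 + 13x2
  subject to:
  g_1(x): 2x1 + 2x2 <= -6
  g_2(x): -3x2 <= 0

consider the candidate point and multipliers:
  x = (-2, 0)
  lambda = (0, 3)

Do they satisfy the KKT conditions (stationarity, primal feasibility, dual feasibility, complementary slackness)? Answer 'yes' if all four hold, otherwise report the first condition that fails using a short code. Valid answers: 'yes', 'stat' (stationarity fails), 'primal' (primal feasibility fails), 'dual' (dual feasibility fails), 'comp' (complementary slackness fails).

Gradient of f: grad f(x) = Q x + c = (0, 9)
Constraint values g_i(x) = a_i^T x - b_i:
  g_1((-2, 0)) = 2
  g_2((-2, 0)) = 0
Stationarity residual: grad f(x) + sum_i lambda_i a_i = (0, 0)
  -> stationarity OK
Primal feasibility (all g_i <= 0): FAILS
Dual feasibility (all lambda_i >= 0): OK
Complementary slackness (lambda_i * g_i(x) = 0 for all i): OK

Verdict: the first failing condition is primal_feasibility -> primal.

primal


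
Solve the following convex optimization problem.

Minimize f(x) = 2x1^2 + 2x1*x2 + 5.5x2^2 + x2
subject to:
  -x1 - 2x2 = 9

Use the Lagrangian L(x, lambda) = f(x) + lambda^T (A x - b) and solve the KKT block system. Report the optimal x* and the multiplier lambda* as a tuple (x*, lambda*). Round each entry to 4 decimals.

Form the Lagrangian:
  L(x, lambda) = (1/2) x^T Q x + c^T x + lambda^T (A x - b)
Stationarity (grad_x L = 0): Q x + c + A^T lambda = 0.
Primal feasibility: A x = b.

This gives the KKT block system:
  [ Q   A^T ] [ x     ]   [-c ]
  [ A    0  ] [ lambda ] = [ b ]

Solving the linear system:
  x*      = (-3.2105, -2.8947)
  lambda* = (-18.6316)
  f(x*)   = 82.3947

x* = (-3.2105, -2.8947), lambda* = (-18.6316)


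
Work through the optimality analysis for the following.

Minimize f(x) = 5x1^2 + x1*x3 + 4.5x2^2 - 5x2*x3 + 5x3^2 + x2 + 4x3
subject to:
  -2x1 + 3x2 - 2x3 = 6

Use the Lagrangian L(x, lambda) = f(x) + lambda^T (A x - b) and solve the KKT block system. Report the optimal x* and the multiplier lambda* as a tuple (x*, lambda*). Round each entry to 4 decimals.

Form the Lagrangian:
  L(x, lambda) = (1/2) x^T Q x + c^T x + lambda^T (A x - b)
Stationarity (grad_x L = 0): Q x + c + A^T lambda = 0.
Primal feasibility: A x = b.

This gives the KKT block system:
  [ Q   A^T ] [ x     ]   [-c ]
  [ A    0  ] [ lambda ] = [ b ]

Solving the linear system:
  x*      = (-0.8187, 0.9722, -0.723)
  lambda* = (-4.4549)
  f(x*)   = 12.4049

x* = (-0.8187, 0.9722, -0.723), lambda* = (-4.4549)


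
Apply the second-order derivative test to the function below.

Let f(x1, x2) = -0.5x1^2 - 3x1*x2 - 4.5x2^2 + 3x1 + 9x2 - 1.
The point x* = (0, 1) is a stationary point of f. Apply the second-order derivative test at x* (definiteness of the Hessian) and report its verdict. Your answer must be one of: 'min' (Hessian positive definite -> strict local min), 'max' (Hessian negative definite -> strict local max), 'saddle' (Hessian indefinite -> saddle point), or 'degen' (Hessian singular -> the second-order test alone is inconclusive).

Compute the Hessian H = grad^2 f:
  H = [[-1, -3], [-3, -9]]
Verify stationarity: grad f(x*) = H x* + g = (0, 0).
Eigenvalues of H: -10, 0.
H has a zero eigenvalue (singular; negative semidefinite but not definite), so H is neither positive definite, negative definite, nor indefinite. The second-order test alone is inconclusive -> degen.
(Indeed, f is constant along the null direction of H through x*, so x* is not a strict local extremum.)

degen


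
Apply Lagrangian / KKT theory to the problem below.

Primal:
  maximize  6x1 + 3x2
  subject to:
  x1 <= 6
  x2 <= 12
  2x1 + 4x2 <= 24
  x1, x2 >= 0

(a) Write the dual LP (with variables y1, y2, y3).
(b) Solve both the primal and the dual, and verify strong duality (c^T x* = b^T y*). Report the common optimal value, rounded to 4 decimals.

The standard primal-dual pair for 'max c^T x s.t. A x <= b, x >= 0' is:
  Dual:  min b^T y  s.t.  A^T y >= c,  y >= 0.

So the dual LP is:
  minimize  6y1 + 12y2 + 24y3
  subject to:
    y1 + 2y3 >= 6
    y2 + 4y3 >= 3
    y1, y2, y3 >= 0

Solving the primal: x* = (6, 3).
  primal value c^T x* = 45.
Solving the dual: y* = (4.5, 0, 0.75).
  dual value b^T y* = 45.
Strong duality: c^T x* = b^T y*. Confirmed.

45


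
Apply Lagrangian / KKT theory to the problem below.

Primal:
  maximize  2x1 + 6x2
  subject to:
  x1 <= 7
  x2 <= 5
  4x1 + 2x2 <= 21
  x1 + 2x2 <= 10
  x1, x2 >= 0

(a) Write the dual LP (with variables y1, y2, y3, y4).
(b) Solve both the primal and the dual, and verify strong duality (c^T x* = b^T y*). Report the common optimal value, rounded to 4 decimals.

The standard primal-dual pair for 'max c^T x s.t. A x <= b, x >= 0' is:
  Dual:  min b^T y  s.t.  A^T y >= c,  y >= 0.

So the dual LP is:
  minimize  7y1 + 5y2 + 21y3 + 10y4
  subject to:
    y1 + 4y3 + y4 >= 2
    y2 + 2y3 + 2y4 >= 6
    y1, y2, y3, y4 >= 0

Solving the primal: x* = (0, 5).
  primal value c^T x* = 30.
Solving the dual: y* = (0, 2, 0, 2).
  dual value b^T y* = 30.
Strong duality: c^T x* = b^T y*. Confirmed.

30


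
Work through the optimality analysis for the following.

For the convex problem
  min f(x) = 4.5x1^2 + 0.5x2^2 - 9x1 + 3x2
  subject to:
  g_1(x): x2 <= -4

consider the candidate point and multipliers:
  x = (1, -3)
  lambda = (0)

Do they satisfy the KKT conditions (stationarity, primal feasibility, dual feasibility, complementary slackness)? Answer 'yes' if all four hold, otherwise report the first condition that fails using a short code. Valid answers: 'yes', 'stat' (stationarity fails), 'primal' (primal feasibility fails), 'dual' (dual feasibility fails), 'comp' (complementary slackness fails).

Gradient of f: grad f(x) = Q x + c = (0, 0)
Constraint values g_i(x) = a_i^T x - b_i:
  g_1((1, -3)) = 1
Stationarity residual: grad f(x) + sum_i lambda_i a_i = (0, 0)
  -> stationarity OK
Primal feasibility (all g_i <= 0): FAILS
Dual feasibility (all lambda_i >= 0): OK
Complementary slackness (lambda_i * g_i(x) = 0 for all i): OK

Verdict: the first failing condition is primal_feasibility -> primal.

primal


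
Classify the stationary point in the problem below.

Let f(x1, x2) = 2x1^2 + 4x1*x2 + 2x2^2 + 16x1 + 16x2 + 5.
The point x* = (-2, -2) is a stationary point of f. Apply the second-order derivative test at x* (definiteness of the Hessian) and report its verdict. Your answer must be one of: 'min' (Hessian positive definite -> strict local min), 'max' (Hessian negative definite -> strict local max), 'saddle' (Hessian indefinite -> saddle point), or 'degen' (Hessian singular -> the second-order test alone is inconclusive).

Compute the Hessian H = grad^2 f:
  H = [[4, 4], [4, 4]]
Verify stationarity: grad f(x*) = H x* + g = (0, 0).
Eigenvalues of H: 0, 8.
H has a zero eigenvalue (singular; positive semidefinite but not definite), so H is neither positive definite, negative definite, nor indefinite. The second-order test alone is inconclusive -> degen.
(Indeed, f is constant along the null direction of H through x*, so x* is not a strict local extremum.)

degen


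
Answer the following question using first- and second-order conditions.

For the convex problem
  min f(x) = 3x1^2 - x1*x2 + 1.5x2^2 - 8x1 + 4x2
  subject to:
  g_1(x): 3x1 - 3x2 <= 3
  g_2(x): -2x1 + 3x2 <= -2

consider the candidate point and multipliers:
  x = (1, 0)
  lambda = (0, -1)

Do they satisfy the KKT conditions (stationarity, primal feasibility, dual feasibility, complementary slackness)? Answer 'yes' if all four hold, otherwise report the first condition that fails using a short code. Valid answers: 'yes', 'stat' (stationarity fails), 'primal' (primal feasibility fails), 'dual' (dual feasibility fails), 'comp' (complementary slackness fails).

Gradient of f: grad f(x) = Q x + c = (-2, 3)
Constraint values g_i(x) = a_i^T x - b_i:
  g_1((1, 0)) = 0
  g_2((1, 0)) = 0
Stationarity residual: grad f(x) + sum_i lambda_i a_i = (0, 0)
  -> stationarity OK
Primal feasibility (all g_i <= 0): OK
Dual feasibility (all lambda_i >= 0): FAILS
Complementary slackness (lambda_i * g_i(x) = 0 for all i): OK

Verdict: the first failing condition is dual_feasibility -> dual.

dual


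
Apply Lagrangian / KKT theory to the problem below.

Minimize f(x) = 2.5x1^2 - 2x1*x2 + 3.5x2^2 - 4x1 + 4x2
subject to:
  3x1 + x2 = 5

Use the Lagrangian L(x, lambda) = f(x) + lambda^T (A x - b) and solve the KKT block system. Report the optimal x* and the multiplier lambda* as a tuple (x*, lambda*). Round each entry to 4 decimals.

Form the Lagrangian:
  L(x, lambda) = (1/2) x^T Q x + c^T x + lambda^T (A x - b)
Stationarity (grad_x L = 0): Q x + c + A^T lambda = 0.
Primal feasibility: A x = b.

This gives the KKT block system:
  [ Q   A^T ] [ x     ]   [-c ]
  [ A    0  ] [ lambda ] = [ b ]

Solving the linear system:
  x*      = (1.6375, 0.0875)
  lambda* = (-1.3375)
  f(x*)   = 0.2437

x* = (1.6375, 0.0875), lambda* = (-1.3375)


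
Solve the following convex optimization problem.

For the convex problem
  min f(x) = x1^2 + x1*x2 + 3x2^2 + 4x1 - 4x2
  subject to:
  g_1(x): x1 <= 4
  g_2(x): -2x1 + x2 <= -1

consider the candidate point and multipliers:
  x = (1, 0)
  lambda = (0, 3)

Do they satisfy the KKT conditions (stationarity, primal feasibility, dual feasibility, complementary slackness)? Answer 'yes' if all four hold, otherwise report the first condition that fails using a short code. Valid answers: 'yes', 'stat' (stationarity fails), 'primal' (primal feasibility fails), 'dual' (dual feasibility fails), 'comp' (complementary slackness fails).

Gradient of f: grad f(x) = Q x + c = (6, -3)
Constraint values g_i(x) = a_i^T x - b_i:
  g_1((1, 0)) = -3
  g_2((1, 0)) = -1
Stationarity residual: grad f(x) + sum_i lambda_i a_i = (0, 0)
  -> stationarity OK
Primal feasibility (all g_i <= 0): OK
Dual feasibility (all lambda_i >= 0): OK
Complementary slackness (lambda_i * g_i(x) = 0 for all i): FAILS

Verdict: the first failing condition is complementary_slackness -> comp.

comp


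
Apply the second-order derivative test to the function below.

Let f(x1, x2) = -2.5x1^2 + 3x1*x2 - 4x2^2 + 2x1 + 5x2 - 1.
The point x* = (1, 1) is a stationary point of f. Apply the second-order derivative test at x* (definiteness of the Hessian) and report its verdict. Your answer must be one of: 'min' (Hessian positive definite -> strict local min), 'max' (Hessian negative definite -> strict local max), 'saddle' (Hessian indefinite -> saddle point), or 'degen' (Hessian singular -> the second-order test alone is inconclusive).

Compute the Hessian H = grad^2 f:
  H = [[-5, 3], [3, -8]]
Verify stationarity: grad f(x*) = H x* + g = (0, 0).
Eigenvalues of H: -9.8541, -3.1459.
Both eigenvalues < 0, so H is negative definite -> x* is a strict local max.

max
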